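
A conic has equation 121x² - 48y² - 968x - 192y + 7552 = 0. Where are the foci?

Rearranging, 121(x² - 8x) -48(y² + 4y) = -7552.
Complete the square: 121(x - 4)² -48(y + 2)² = -7552 + 1936 - 192 = -5808
Dividing both sides by -5808: (y + 2)²/121 - (x - 4)²/48 = 1
Hyperbola, center (4, -2), transverse axis vertical; a² = 121, b² = 48.
c² = a² + b² = 121 + 48 = 169, so c = 13.
Foci lie on the vertical axis through the center: (h, k ± c).

(4, -15) and (4, 11)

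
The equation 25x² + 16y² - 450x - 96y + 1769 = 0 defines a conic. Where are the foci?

Rearranging, 25(x² - 18x) + 16(y² - 6y) = -1769.
Complete the square: 25(x - 9)² + 16(y - 3)² = -1769 + 2025 + 144 = 400
Dividing both sides by 400: (x - 9)²/16 + (y - 3)²/25 = 1
Ellipse, center (9, 3), major axis vertical; a² = 25, b² = 16.
c² = a² - b² = 25 - 16 = 9, so c = 3.
Foci lie on the vertical axis through the center: (h, k ± c).

(9, 0) and (9, 6)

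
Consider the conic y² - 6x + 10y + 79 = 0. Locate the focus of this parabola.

Only y is squared. Complete the square in y: (y + 5)² = 6(x - 9).
Vertex (9, -5); 4p = 6 so p = 3/2. Opens right.
Focus is p units from the vertex along the axis: (h + p, k).

(21/2, -5)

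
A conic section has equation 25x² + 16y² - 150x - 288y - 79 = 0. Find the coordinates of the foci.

Collect terms: 25(x² - 6x) + 16(y² - 18y) = 79
Complete the square: 25(x - 3)² + 16(y - 9)² = 79 + 225 + 1296 = 1600
Dividing both sides by 1600: (x - 3)²/64 + (y - 9)²/100 = 1
Ellipse, center (3, 9), major axis vertical; a² = 100, b² = 64.
c² = a² - b² = 100 - 64 = 36, so c = 6.
Foci lie on the vertical axis through the center: (h, k ± c).

(3, 3) and (3, 15)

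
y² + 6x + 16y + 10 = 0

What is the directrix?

x = 21/2

Only y is squared. Complete the square in y: (y + 8)² = -6(x - 9).
Vertex (9, -8); 4p = -6 so p = -3/2. Opens left.
Directrix is the vertical line x = h − p = 9 − (-3/2) = 21/2.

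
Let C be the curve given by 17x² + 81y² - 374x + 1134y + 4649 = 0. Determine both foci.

Collect terms: 17(x² - 22x) + 81(y² + 14y) = -4649
Complete the square in x and y: 17(x - 11)² + 81(y + 7)² = -4649 + 2057 + 3969 = 1377
Divide by 1377: (x - 11)²/81 + (y + 7)²/17 = 1
Ellipse, center (11, -7), major axis horizontal; a² = 81, b² = 17.
c² = a² - b² = 81 - 17 = 64, so c = 8.
Foci lie on the horizontal axis through the center: (h ± c, k).

(3, -7) and (19, -7)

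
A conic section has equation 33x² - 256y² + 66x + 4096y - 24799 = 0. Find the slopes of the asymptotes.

√33/16 and -√33/16

Collect terms: 33(x² + 2x) -256(y² - 16y) = 24799
33(x + 1)² -256(y - 8)² = 24799 + 33 - 16384 = 8448
Divide by 8448: (x + 1)²/256 - (y - 8)²/33 = 1
Hyperbola, center (-1, 8), transverse axis horizontal; a² = 256, b² = 33.
For a horizontal hyperbola the asymptotes have slope ±b/a.
Here that is ±√33/16.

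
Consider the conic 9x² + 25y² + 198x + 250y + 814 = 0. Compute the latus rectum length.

Group the x- and y-terms: 9(x² + 22x) + 25(y² + 10y) = -814
Completing the square gives 9(x + 11)² + 25(y + 5)² = -814 + 1089 + 625 = 900.
Divide through by 900 to get (x + 11)²/100 + (y + 5)²/36 = 1.
Ellipse, center (-11, -5), major axis horizontal; a² = 100, b² = 36.
Latus rectum length = 2b²/a = 2·36/10 = 36/5.

36/5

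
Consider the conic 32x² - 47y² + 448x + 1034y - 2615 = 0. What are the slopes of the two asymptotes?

4√94/47 and -4√94/47

Collect terms: 32(x² + 14x) -47(y² - 22y) = 2615
Complete the square in x and y: 32(x + 7)² -47(y - 11)² = 2615 + 1568 - 5687 = -1504
Divide through by -1504 to get (y - 11)²/32 - (x + 7)²/47 = 1.
Hyperbola, center (-7, 11), transverse axis vertical; a² = 32, b² = 47.
For a vertical hyperbola the asymptotes have slope ±a/b.
Here that is ±4√2/√47 = ±4√94/47.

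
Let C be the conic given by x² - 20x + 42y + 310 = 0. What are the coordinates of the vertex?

(10, -5)

Only x is squared. Complete the square in x: (x - 10)² = -42(y + 5).
Vertex (10, -5); 4p = -42 so p = -21/2. Opens down.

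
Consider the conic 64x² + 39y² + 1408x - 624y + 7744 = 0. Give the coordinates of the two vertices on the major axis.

Rearranging, 64(x² + 22x) + 39(y² - 16y) = -7744.
64(x + 11)² + 39(y - 8)² = -7744 + 7744 + 2496 = 2496
Dividing both sides by 2496: (x + 11)²/39 + (y - 8)²/64 = 1
Ellipse, center (-11, 8), major axis vertical; a² = 64, b² = 39.
a = 8. Vertices at (h, k ± a).

(-11, 0) and (-11, 16)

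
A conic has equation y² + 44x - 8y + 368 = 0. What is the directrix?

Only y is squared. Complete the square in y: (y - 4)² = -44(x + 8).
Vertex (-8, 4); 4p = -44 so p = -11. Opens left.
Directrix is the vertical line x = h − p = -8 − (-11) = 3.

x = 3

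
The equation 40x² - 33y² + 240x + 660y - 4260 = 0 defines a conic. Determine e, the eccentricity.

e = √2409/33

40(x² + 6x) -33(y² - 20y) = 4260
Complete the square in x and y: 40(x + 3)² -33(y - 10)² = 4260 + 360 - 3300 = 1320
Dividing both sides by 1320: (x + 3)²/33 - (y - 10)²/40 = 1
Hyperbola, center (-3, 10), transverse axis horizontal; a² = 33, b² = 40.
c² = a² + b² = 73, so c = √73.
e = c/a = √73/√33 = √2409/33.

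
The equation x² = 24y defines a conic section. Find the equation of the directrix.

Vertex (0, 0); 4p = 24 so p = 6. Opens up.
Directrix is the horizontal line y = k − p = 0 − (6) = -6.

y = -6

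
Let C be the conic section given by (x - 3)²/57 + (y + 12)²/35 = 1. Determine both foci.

(3 - √22, -12) and (3 + √22, -12)

Center (3, -12). The larger denominator 57 sits under the x-term, so the major axis is horizontal; a² = 57, b² = 35.
c² = a² - b² = 57 - 35 = 22, so c = √22.
Foci lie on the horizontal axis through the center: (h ± c, k).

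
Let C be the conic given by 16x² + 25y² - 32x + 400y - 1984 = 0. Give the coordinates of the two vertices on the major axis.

(-14, -8) and (16, -8)

Collect terms: 16(x² - 2x) + 25(y² + 16y) = 1984
Completing the square gives 16(x - 1)² + 25(y + 8)² = 1984 + 16 + 1600 = 3600.
Divide through by 3600 to get (x - 1)²/225 + (y + 8)²/144 = 1.
Ellipse, center (1, -8), major axis horizontal; a² = 225, b² = 144.
a = 15. Vertices at (h ± a, k).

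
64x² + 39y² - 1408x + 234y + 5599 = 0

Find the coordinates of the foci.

Group the x- and y-terms: 64(x² - 22x) + 39(y² + 6y) = -5599
Complete the square in x and y: 64(x - 11)² + 39(y + 3)² = -5599 + 7744 + 351 = 2496
Divide by 2496: (x - 11)²/39 + (y + 3)²/64 = 1
Ellipse, center (11, -3), major axis vertical; a² = 64, b² = 39.
c² = a² - b² = 64 - 39 = 25, so c = 5.
Foci lie on the vertical axis through the center: (h, k ± c).

(11, -8) and (11, 2)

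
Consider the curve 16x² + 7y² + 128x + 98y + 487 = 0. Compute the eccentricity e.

e = 3/4

Rearranging, 16(x² + 8x) + 7(y² + 14y) = -487.
Complete the square: 16(x + 4)² + 7(y + 7)² = -487 + 256 + 343 = 112
Dividing both sides by 112: (x + 4)²/7 + (y + 7)²/16 = 1
Ellipse, center (-4, -7), major axis vertical; a² = 16, b² = 7.
c² = a² - b² = 9, so c = 3.
e = c/a = 3/4.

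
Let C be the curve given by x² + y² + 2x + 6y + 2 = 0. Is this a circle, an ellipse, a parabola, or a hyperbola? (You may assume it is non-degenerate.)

No xy term. Coefficients of x² and y² are A = 1, C = 1.
A = C (same sign) ⇒ circle.

circle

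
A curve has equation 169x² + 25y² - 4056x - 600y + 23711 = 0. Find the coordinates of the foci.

(12, 0) and (12, 24)

169(x² - 24x) + 25(y² - 24y) = -23711
Completing the square gives 169(x - 12)² + 25(y - 12)² = -23711 + 24336 + 3600 = 4225.
Divide through by 4225 to get (x - 12)²/25 + (y - 12)²/169 = 1.
Ellipse, center (12, 12), major axis vertical; a² = 169, b² = 25.
c² = a² - b² = 169 - 25 = 144, so c = 12.
Foci lie on the vertical axis through the center: (h, k ± c).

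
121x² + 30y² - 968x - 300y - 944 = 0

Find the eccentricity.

Group: 121(x² - 8x) + 30(y² - 10y) = 944
Completing the square gives 121(x - 4)² + 30(y - 5)² = 944 + 1936 + 750 = 3630.
Dividing both sides by 3630: (x - 4)²/30 + (y - 5)²/121 = 1
Ellipse, center (4, 5), major axis vertical; a² = 121, b² = 30.
c² = a² - b² = 91, so c = √91.
e = c/a = √91/11.

e = √91/11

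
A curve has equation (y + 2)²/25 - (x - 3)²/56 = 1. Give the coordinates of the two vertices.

Center (3, -2). The positive term is the y-term, so the transverse axis is vertical; a² = 25, b² = 56.
a = 5. Vertices at (h, k ± a).

(3, -7) and (3, 3)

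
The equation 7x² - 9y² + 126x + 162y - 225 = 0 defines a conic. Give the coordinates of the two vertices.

Rearranging, 7(x² + 18x) -9(y² - 18y) = 225.
Completing the square gives 7(x + 9)² -9(y - 9)² = 225 + 567 - 729 = 63.
Divide through by 63 to get (x + 9)²/9 - (y - 9)²/7 = 1.
Hyperbola, center (-9, 9), transverse axis horizontal; a² = 9, b² = 7.
a = 3. Vertices at (h ± a, k).

(-12, 9) and (-6, 9)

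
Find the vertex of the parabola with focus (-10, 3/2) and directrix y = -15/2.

The vertex is the midpoint between the focus and the directrix along the axis of symmetry.
Axis is vertical (directrix is horizontal). Vertex y-coordinate = (3/2 + (-15/2))/2 = -3; x-coordinate = -10.

(-10, -3)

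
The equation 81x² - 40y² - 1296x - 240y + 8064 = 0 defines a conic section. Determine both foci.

(8, -14) and (8, 8)

81(x² - 16x) -40(y² + 6y) = -8064
81(x - 8)² -40(y + 3)² = -8064 + 5184 - 360 = -3240
Divide through by -3240 to get (y + 3)²/81 - (x - 8)²/40 = 1.
Hyperbola, center (8, -3), transverse axis vertical; a² = 81, b² = 40.
c² = a² + b² = 81 + 40 = 121, so c = 11.
Foci lie on the vertical axis through the center: (h, k ± c).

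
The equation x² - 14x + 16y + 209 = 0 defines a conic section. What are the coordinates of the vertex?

Only x is squared. Complete the square in x: (x - 7)² = -16(y + 10).
Vertex (7, -10); 4p = -16 so p = -4. Opens down.

(7, -10)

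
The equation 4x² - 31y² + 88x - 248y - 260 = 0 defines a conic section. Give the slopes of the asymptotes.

2√31/31 and -2√31/31

4(x² + 22x) -31(y² + 8y) = 260
Complete the square: 4(x + 11)² -31(y + 4)² = 260 + 484 - 496 = 248
Divide through by 248 to get (x + 11)²/62 - (y + 4)²/8 = 1.
Hyperbola, center (-11, -4), transverse axis horizontal; a² = 62, b² = 8.
For a horizontal hyperbola the asymptotes have slope ±b/a.
Here that is ±2√2/√62 = ±2√31/31.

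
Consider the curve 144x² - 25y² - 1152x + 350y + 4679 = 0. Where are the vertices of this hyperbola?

(4, -5) and (4, 19)

Rearranging, 144(x² - 8x) -25(y² - 14y) = -4679.
144(x - 4)² -25(y - 7)² = -4679 + 2304 - 1225 = -3600
Divide through by -3600 to get (y - 7)²/144 - (x - 4)²/25 = 1.
Hyperbola, center (4, 7), transverse axis vertical; a² = 144, b² = 25.
a = 12. Vertices at (h, k ± a).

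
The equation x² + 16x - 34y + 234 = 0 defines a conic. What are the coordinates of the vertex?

Only x is squared. Complete the square in x: (x + 8)² = 34(y - 5).
Vertex (-8, 5); 4p = 34 so p = 17/2. Opens up.

(-8, 5)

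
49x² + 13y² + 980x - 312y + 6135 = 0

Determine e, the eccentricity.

Collect terms: 49(x² + 20x) + 13(y² - 24y) = -6135
Completing the square gives 49(x + 10)² + 13(y - 12)² = -6135 + 4900 + 1872 = 637.
Divide through by 637 to get (x + 10)²/13 + (y - 12)²/49 = 1.
Ellipse, center (-10, 12), major axis vertical; a² = 49, b² = 13.
c² = a² - b² = 36, so c = 6.
e = c/a = 6/7.

e = 6/7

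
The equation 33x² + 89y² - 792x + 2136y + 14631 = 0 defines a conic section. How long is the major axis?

Group: 33(x² - 24x) + 89(y² + 24y) = -14631
Completing the square gives 33(x - 12)² + 89(y + 12)² = -14631 + 4752 + 12816 = 2937.
Divide through by 2937 to get (x - 12)²/89 + (y + 12)²/33 = 1.
Ellipse, center (12, -12), major axis horizontal; a² = 89, b² = 33.
a² = 89 so a = √89; the major axis has length 2a = 2√89.

2√89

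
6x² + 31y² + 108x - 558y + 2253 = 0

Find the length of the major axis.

Rearranging, 6(x² + 18x) + 31(y² - 18y) = -2253.
Complete the square in x and y: 6(x + 9)² + 31(y - 9)² = -2253 + 486 + 2511 = 744
Dividing both sides by 744: (x + 9)²/124 + (y - 9)²/24 = 1
Ellipse, center (-9, 9), major axis horizontal; a² = 124, b² = 24.
a² = 124 so a = 2√31; the major axis has length 2a = 4√31.

4√31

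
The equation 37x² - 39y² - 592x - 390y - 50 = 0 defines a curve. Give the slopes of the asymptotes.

Collect terms: 37(x² - 16x) -39(y² + 10y) = 50
Complete the square in x and y: 37(x - 8)² -39(y + 5)² = 50 + 2368 - 975 = 1443
Dividing both sides by 1443: (x - 8)²/39 - (y + 5)²/37 = 1
Hyperbola, center (8, -5), transverse axis horizontal; a² = 39, b² = 37.
For a horizontal hyperbola the asymptotes have slope ±b/a.
Here that is ±√37/√39 = ±√1443/39.

√1443/39 and -√1443/39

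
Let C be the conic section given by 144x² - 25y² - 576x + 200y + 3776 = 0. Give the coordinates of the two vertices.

Group: 144(x² - 4x) -25(y² - 8y) = -3776
Complete the square: 144(x - 2)² -25(y - 4)² = -3776 + 576 - 400 = -3600
Dividing both sides by -3600: (y - 4)²/144 - (x - 2)²/25 = 1
Hyperbola, center (2, 4), transverse axis vertical; a² = 144, b² = 25.
a = 12. Vertices at (h, k ± a).

(2, -8) and (2, 16)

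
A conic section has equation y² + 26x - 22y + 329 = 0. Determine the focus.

Only y is squared. Complete the square in y: (y - 11)² = -26(x + 8).
Vertex (-8, 11); 4p = -26 so p = -13/2. Opens left.
Focus is p units from the vertex along the axis: (h + p, k).

(-29/2, 11)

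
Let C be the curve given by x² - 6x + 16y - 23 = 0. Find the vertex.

(3, 2)

Only x is squared. Complete the square in x: (x - 3)² = -16(y - 2).
Vertex (3, 2); 4p = -16 so p = -4. Opens down.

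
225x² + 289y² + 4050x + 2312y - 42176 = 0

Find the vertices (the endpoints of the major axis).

Group: 225(x² + 18x) + 289(y² + 8y) = 42176
Complete the square: 225(x + 9)² + 289(y + 4)² = 42176 + 18225 + 4624 = 65025
Divide by 65025: (x + 9)²/289 + (y + 4)²/225 = 1
Ellipse, center (-9, -4), major axis horizontal; a² = 289, b² = 225.
a = 17. Vertices at (h ± a, k).

(-26, -4) and (8, -4)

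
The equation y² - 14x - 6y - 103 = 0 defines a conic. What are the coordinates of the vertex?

(-8, 3)

Only y is squared. Complete the square in y: (y - 3)² = 14(x + 8).
Vertex (-8, 3); 4p = 14 so p = 7/2. Opens right.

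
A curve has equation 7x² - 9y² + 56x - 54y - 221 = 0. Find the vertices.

Group the x- and y-terms: 7(x² + 8x) -9(y² + 6y) = 221
Completing the square gives 7(x + 4)² -9(y + 3)² = 221 + 112 - 81 = 252.
Divide through by 252 to get (x + 4)²/36 - (y + 3)²/28 = 1.
Hyperbola, center (-4, -3), transverse axis horizontal; a² = 36, b² = 28.
a = 6. Vertices at (h ± a, k).

(-10, -3) and (2, -3)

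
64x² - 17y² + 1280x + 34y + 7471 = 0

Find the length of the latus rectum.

17/4

Group the x- and y-terms: 64(x² + 20x) -17(y² - 2y) = -7471
Complete the square: 64(x + 10)² -17(y - 1)² = -7471 + 6400 - 17 = -1088
Divide through by -1088 to get (y - 1)²/64 - (x + 10)²/17 = 1.
Hyperbola, center (-10, 1), transverse axis vertical; a² = 64, b² = 17.
Latus rectum length = 2b²/a = 2·17/8 = 17/4.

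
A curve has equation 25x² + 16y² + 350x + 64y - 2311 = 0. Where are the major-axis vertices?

(-7, -17) and (-7, 13)

Group the x- and y-terms: 25(x² + 14x) + 16(y² + 4y) = 2311
Completing the square gives 25(x + 7)² + 16(y + 2)² = 2311 + 1225 + 64 = 3600.
Divide by 3600: (x + 7)²/144 + (y + 2)²/225 = 1
Ellipse, center (-7, -2), major axis vertical; a² = 225, b² = 144.
a = 15. Vertices at (h, k ± a).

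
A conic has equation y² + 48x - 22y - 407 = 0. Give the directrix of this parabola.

x = 23

Only y is squared. Complete the square in y: (y - 11)² = -48(x - 11).
Vertex (11, 11); 4p = -48 so p = -12. Opens left.
Directrix is the vertical line x = h − p = 11 − (-12) = 23.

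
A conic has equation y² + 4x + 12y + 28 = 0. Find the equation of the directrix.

Only y is squared. Complete the square in y: (y + 6)² = -4(x - 2).
Vertex (2, -6); 4p = -4 so p = -1. Opens left.
Directrix is the vertical line x = h − p = 2 − (-1) = 3.

x = 3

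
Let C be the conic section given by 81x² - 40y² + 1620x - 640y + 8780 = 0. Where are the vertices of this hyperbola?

Rearranging, 81(x² + 20x) -40(y² + 16y) = -8780.
Completing the square gives 81(x + 10)² -40(y + 8)² = -8780 + 8100 - 2560 = -3240.
Dividing both sides by -3240: (y + 8)²/81 - (x + 10)²/40 = 1
Hyperbola, center (-10, -8), transverse axis vertical; a² = 81, b² = 40.
a = 9. Vertices at (h, k ± a).

(-10, -17) and (-10, 1)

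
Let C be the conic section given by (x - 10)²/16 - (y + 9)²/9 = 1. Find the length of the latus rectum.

9/2

Center (10, -9). The positive term is the x-term, so the transverse axis is horizontal; a² = 16, b² = 9.
Latus rectum length = 2b²/a = 2·9/4 = 9/2.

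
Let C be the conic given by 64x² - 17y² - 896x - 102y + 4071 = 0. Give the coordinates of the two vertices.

Group: 64(x² - 14x) -17(y² + 6y) = -4071
Complete the square in x and y: 64(x - 7)² -17(y + 3)² = -4071 + 3136 - 153 = -1088
Divide by -1088: (y + 3)²/64 - (x - 7)²/17 = 1
Hyperbola, center (7, -3), transverse axis vertical; a² = 64, b² = 17.
a = 8. Vertices at (h, k ± a).

(7, -11) and (7, 5)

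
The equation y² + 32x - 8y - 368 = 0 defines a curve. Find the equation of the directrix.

x = 20

Only y is squared. Complete the square in y: (y - 4)² = -32(x - 12).
Vertex (12, 4); 4p = -32 so p = -8. Opens left.
Directrix is the vertical line x = h − p = 12 − (-8) = 20.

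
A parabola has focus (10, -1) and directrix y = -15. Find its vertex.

The vertex is the midpoint between the focus and the directrix along the axis of symmetry.
Axis is vertical (directrix is horizontal). Vertex y-coordinate = (-1 + (-15))/2 = -8; x-coordinate = 10.

(10, -8)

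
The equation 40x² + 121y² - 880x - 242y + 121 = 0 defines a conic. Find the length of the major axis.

22

Rearranging, 40(x² - 22x) + 121(y² - 2y) = -121.
Complete the square in x and y: 40(x - 11)² + 121(y - 1)² = -121 + 4840 + 121 = 4840
Divide through by 4840 to get (x - 11)²/121 + (y - 1)²/40 = 1.
Ellipse, center (11, 1), major axis horizontal; a² = 121, b² = 40.
a² = 121 so a = 11; the major axis has length 2a = 22.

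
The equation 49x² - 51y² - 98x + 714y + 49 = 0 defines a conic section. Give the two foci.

Rearranging, 49(x² - 2x) -51(y² - 14y) = -49.
Complete the square: 49(x - 1)² -51(y - 7)² = -49 + 49 - 2499 = -2499
Dividing both sides by -2499: (y - 7)²/49 - (x - 1)²/51 = 1
Hyperbola, center (1, 7), transverse axis vertical; a² = 49, b² = 51.
c² = a² + b² = 49 + 51 = 100, so c = 10.
Foci lie on the vertical axis through the center: (h, k ± c).

(1, -3) and (1, 17)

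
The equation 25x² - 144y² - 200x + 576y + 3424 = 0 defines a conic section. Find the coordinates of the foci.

25(x² - 8x) -144(y² - 4y) = -3424
25(x - 4)² -144(y - 2)² = -3424 + 400 - 576 = -3600
Dividing both sides by -3600: (y - 2)²/25 - (x - 4)²/144 = 1
Hyperbola, center (4, 2), transverse axis vertical; a² = 25, b² = 144.
c² = a² + b² = 25 + 144 = 169, so c = 13.
Foci lie on the vertical axis through the center: (h, k ± c).

(4, -11) and (4, 15)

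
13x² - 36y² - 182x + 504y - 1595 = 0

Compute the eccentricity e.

Collect terms: 13(x² - 14x) -36(y² - 14y) = 1595
13(x - 7)² -36(y - 7)² = 1595 + 637 - 1764 = 468
Divide through by 468 to get (x - 7)²/36 - (y - 7)²/13 = 1.
Hyperbola, center (7, 7), transverse axis horizontal; a² = 36, b² = 13.
c² = a² + b² = 49, so c = 7.
e = c/a = 7/6.

e = 7/6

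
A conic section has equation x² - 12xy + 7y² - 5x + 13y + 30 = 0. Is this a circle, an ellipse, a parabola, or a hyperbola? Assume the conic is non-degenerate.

hyperbola

A = 1, B = -12, C = 7.
Discriminant B² − 4AC = (-12)² − 4·1·7 = 116.
B² − 4AC > 0 ⇒ hyperbola.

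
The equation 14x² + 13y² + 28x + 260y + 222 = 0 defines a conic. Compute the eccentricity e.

e = √14/14

Group: 14(x² + 2x) + 13(y² + 20y) = -222
14(x + 1)² + 13(y + 10)² = -222 + 14 + 1300 = 1092
Divide through by 1092 to get (x + 1)²/78 + (y + 10)²/84 = 1.
Ellipse, center (-1, -10), major axis vertical; a² = 84, b² = 78.
c² = a² - b² = 6, so c = √6.
e = c/a = √6/2√21 = √14/14.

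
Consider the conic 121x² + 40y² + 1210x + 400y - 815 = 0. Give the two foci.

Rearranging, 121(x² + 10x) + 40(y² + 10y) = 815.
Completing the square gives 121(x + 5)² + 40(y + 5)² = 815 + 3025 + 1000 = 4840.
Divide by 4840: (x + 5)²/40 + (y + 5)²/121 = 1
Ellipse, center (-5, -5), major axis vertical; a² = 121, b² = 40.
c² = a² - b² = 121 - 40 = 81, so c = 9.
Foci lie on the vertical axis through the center: (h, k ± c).

(-5, -14) and (-5, 4)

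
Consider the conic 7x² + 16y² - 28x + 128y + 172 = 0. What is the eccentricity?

Rearranging, 7(x² - 4x) + 16(y² + 8y) = -172.
Complete the square: 7(x - 2)² + 16(y + 4)² = -172 + 28 + 256 = 112
Dividing both sides by 112: (x - 2)²/16 + (y + 4)²/7 = 1
Ellipse, center (2, -4), major axis horizontal; a² = 16, b² = 7.
c² = a² - b² = 9, so c = 3.
e = c/a = 3/4.

e = 3/4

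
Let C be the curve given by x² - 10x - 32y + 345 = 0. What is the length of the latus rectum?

32

Only x is squared. Complete the square in x: (x - 5)² = 32(y - 10).
Vertex (5, 10); 4p = 32 so p = 8. Opens up.
Latus rectum length = |4p| = 32.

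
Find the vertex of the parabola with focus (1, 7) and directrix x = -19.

The vertex is the midpoint between the focus and the directrix along the axis of symmetry.
Axis is horizontal (directrix is vertical). Vertex x-coordinate = (1 + (-19))/2 = -9; y-coordinate = 7.

(-9, 7)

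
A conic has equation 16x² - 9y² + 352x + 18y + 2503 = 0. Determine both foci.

(-11, -9) and (-11, 11)

Rearranging, 16(x² + 22x) -9(y² - 2y) = -2503.
Complete the square in x and y: 16(x + 11)² -9(y - 1)² = -2503 + 1936 - 9 = -576
Divide through by -576 to get (y - 1)²/64 - (x + 11)²/36 = 1.
Hyperbola, center (-11, 1), transverse axis vertical; a² = 64, b² = 36.
c² = a² + b² = 64 + 36 = 100, so c = 10.
Foci lie on the vertical axis through the center: (h, k ± c).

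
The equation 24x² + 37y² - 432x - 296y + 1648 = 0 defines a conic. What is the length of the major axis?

2√37

24(x² - 18x) + 37(y² - 8y) = -1648
Complete the square: 24(x - 9)² + 37(y - 4)² = -1648 + 1944 + 592 = 888
Dividing both sides by 888: (x - 9)²/37 + (y - 4)²/24 = 1
Ellipse, center (9, 4), major axis horizontal; a² = 37, b² = 24.
a² = 37 so a = √37; the major axis has length 2a = 2√37.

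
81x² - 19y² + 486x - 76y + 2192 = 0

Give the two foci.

81(x² + 6x) -19(y² + 4y) = -2192
81(x + 3)² -19(y + 2)² = -2192 + 729 - 76 = -1539
Divide by -1539: (y + 2)²/81 - (x + 3)²/19 = 1
Hyperbola, center (-3, -2), transverse axis vertical; a² = 81, b² = 19.
c² = a² + b² = 81 + 19 = 100, so c = 10.
Foci lie on the vertical axis through the center: (h, k ± c).

(-3, -12) and (-3, 8)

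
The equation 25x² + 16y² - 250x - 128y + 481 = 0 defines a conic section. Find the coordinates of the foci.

(5, 1) and (5, 7)

Group: 25(x² - 10x) + 16(y² - 8y) = -481
25(x - 5)² + 16(y - 4)² = -481 + 625 + 256 = 400
Divide by 400: (x - 5)²/16 + (y - 4)²/25 = 1
Ellipse, center (5, 4), major axis vertical; a² = 25, b² = 16.
c² = a² - b² = 25 - 16 = 9, so c = 3.
Foci lie on the vertical axis through the center: (h, k ± c).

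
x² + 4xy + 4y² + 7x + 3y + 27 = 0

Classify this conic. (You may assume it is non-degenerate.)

parabola

A = 1, B = 4, C = 4.
Discriminant B² − 4AC = 4² − 4·1·4 = 0.
B² − 4AC = 0 ⇒ parabola.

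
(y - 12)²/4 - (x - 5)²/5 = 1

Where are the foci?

Center (5, 12). The positive term is the y-term, so the transverse axis is vertical; a² = 4, b² = 5.
c² = a² + b² = 4 + 5 = 9, so c = 3.
Foci lie on the vertical axis through the center: (h, k ± c).

(5, 9) and (5, 15)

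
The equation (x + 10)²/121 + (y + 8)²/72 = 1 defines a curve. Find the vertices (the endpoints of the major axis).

Center (-10, -8). The larger denominator 121 sits under the x-term, so the major axis is horizontal; a² = 121, b² = 72.
a = 11. Vertices at (h ± a, k).

(-21, -8) and (1, -8)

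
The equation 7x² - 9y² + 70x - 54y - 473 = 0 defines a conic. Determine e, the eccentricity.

e = 4/3

7(x² + 10x) -9(y² + 6y) = 473
Complete the square: 7(x + 5)² -9(y + 3)² = 473 + 175 - 81 = 567
Dividing both sides by 567: (x + 5)²/81 - (y + 3)²/63 = 1
Hyperbola, center (-5, -3), transverse axis horizontal; a² = 81, b² = 63.
c² = a² + b² = 144, so c = 12.
e = c/a = 12/9 = 4/3.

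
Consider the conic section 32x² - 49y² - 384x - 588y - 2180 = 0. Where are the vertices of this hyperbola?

(-1, -6) and (13, -6)

Rearranging, 32(x² - 12x) -49(y² + 12y) = 2180.
32(x - 6)² -49(y + 6)² = 2180 + 1152 - 1764 = 1568
Divide by 1568: (x - 6)²/49 - (y + 6)²/32 = 1
Hyperbola, center (6, -6), transverse axis horizontal; a² = 49, b² = 32.
a = 7. Vertices at (h ± a, k).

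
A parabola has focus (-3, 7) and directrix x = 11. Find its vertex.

(4, 7)

The vertex is the midpoint between the focus and the directrix along the axis of symmetry.
Axis is horizontal (directrix is vertical). Vertex x-coordinate = (-3 + 11)/2 = 4; y-coordinate = 7.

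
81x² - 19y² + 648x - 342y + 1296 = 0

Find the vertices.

Group the x- and y-terms: 81(x² + 8x) -19(y² + 18y) = -1296
Complete the square in x and y: 81(x + 4)² -19(y + 9)² = -1296 + 1296 - 1539 = -1539
Divide by -1539: (y + 9)²/81 - (x + 4)²/19 = 1
Hyperbola, center (-4, -9), transverse axis vertical; a² = 81, b² = 19.
a = 9. Vertices at (h, k ± a).

(-4, -18) and (-4, 0)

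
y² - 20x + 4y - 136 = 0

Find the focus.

Only y is squared. Complete the square in y: (y + 2)² = 20(x + 7).
Vertex (-7, -2); 4p = 20 so p = 5. Opens right.
Focus is p units from the vertex along the axis: (h + p, k).

(-2, -2)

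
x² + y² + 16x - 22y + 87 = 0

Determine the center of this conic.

Group the x- and y-terms: (x² + 16x) + (y² - 22y) = -87
Completing the square gives (x + 8)² + (y - 11)² = -87 + 64 + 121 = 98.
So (x + 8)² + (y - 11)² = 98.
Circle centered at (-8, 11) with r² = 98.

(-8, 11)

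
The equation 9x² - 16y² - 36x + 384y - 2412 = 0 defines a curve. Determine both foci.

9(x² - 4x) -16(y² - 24y) = 2412
Completing the square gives 9(x - 2)² -16(y - 12)² = 2412 + 36 - 2304 = 144.
Divide through by 144 to get (x - 2)²/16 - (y - 12)²/9 = 1.
Hyperbola, center (2, 12), transverse axis horizontal; a² = 16, b² = 9.
c² = a² + b² = 16 + 9 = 25, so c = 5.
Foci lie on the horizontal axis through the center: (h ± c, k).

(-3, 12) and (7, 12)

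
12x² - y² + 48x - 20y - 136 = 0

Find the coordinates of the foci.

Group: 12(x² + 4x) -(y² + 20y) = 136
12(x + 2)² -(y + 10)² = 136 + 48 - 100 = 84
Divide through by 84 to get (x + 2)²/7 - (y + 10)²/84 = 1.
Hyperbola, center (-2, -10), transverse axis horizontal; a² = 7, b² = 84.
c² = a² + b² = 7 + 84 = 91, so c = √91.
Foci lie on the horizontal axis through the center: (h ± c, k).

(-2 - √91, -10) and (-2 + √91, -10)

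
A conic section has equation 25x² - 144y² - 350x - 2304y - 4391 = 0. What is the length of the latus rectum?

288/5

Rearranging, 25(x² - 14x) -144(y² + 16y) = 4391.
Complete the square: 25(x - 7)² -144(y + 8)² = 4391 + 1225 - 9216 = -3600
Divide by -3600: (y + 8)²/25 - (x - 7)²/144 = 1
Hyperbola, center (7, -8), transverse axis vertical; a² = 25, b² = 144.
Latus rectum length = 2b²/a = 2·144/5 = 288/5.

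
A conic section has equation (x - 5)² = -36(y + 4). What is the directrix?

Vertex (5, -4); 4p = -36 so p = -9. Opens down.
Directrix is the horizontal line y = k − p = -4 − (-9) = 5.

y = 5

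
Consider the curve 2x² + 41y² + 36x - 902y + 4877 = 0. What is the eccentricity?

Rearranging, 2(x² + 18x) + 41(y² - 22y) = -4877.
Complete the square: 2(x + 9)² + 41(y - 11)² = -4877 + 162 + 4961 = 246
Divide by 246: (x + 9)²/123 + (y - 11)²/6 = 1
Ellipse, center (-9, 11), major axis horizontal; a² = 123, b² = 6.
c² = a² - b² = 117, so c = 3√13.
e = c/a = 3√13/√123 = √1599/41.

e = √1599/41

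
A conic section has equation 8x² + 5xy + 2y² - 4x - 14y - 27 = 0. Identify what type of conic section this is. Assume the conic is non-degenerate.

ellipse

A = 8, B = 5, C = 2.
Discriminant B² − 4AC = 5² − 4·8·2 = -39.
B² − 4AC < 0 ⇒ ellipse.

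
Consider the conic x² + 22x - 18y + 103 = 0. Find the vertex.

Only x is squared. Complete the square in x: (x + 11)² = 18(y + 1).
Vertex (-11, -1); 4p = 18 so p = 9/2. Opens up.

(-11, -1)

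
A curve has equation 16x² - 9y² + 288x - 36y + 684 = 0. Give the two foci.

Group: 16(x² + 18x) -9(y² + 4y) = -684
16(x + 9)² -9(y + 2)² = -684 + 1296 - 36 = 576
Divide through by 576 to get (x + 9)²/36 - (y + 2)²/64 = 1.
Hyperbola, center (-9, -2), transverse axis horizontal; a² = 36, b² = 64.
c² = a² + b² = 36 + 64 = 100, so c = 10.
Foci lie on the horizontal axis through the center: (h ± c, k).

(-19, -2) and (1, -2)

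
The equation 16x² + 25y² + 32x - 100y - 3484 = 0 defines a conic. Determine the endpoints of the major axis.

(-16, 2) and (14, 2)

16(x² + 2x) + 25(y² - 4y) = 3484
Complete the square in x and y: 16(x + 1)² + 25(y - 2)² = 3484 + 16 + 100 = 3600
Divide by 3600: (x + 1)²/225 + (y - 2)²/144 = 1
Ellipse, center (-1, 2), major axis horizontal; a² = 225, b² = 144.
a = 15. Vertices at (h ± a, k).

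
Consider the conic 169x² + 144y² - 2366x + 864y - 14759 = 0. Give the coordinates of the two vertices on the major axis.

(7, -16) and (7, 10)

169(x² - 14x) + 144(y² + 6y) = 14759
169(x - 7)² + 144(y + 3)² = 14759 + 8281 + 1296 = 24336
Dividing both sides by 24336: (x - 7)²/144 + (y + 3)²/169 = 1
Ellipse, center (7, -3), major axis vertical; a² = 169, b² = 144.
a = 13. Vertices at (h, k ± a).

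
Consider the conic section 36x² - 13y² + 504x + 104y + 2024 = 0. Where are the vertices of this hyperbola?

36(x² + 14x) -13(y² - 8y) = -2024
Complete the square: 36(x + 7)² -13(y - 4)² = -2024 + 1764 - 208 = -468
Divide through by -468 to get (y - 4)²/36 - (x + 7)²/13 = 1.
Hyperbola, center (-7, 4), transverse axis vertical; a² = 36, b² = 13.
a = 6. Vertices at (h, k ± a).

(-7, -2) and (-7, 10)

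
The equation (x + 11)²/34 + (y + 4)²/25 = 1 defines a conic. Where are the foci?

(-14, -4) and (-8, -4)

Center (-11, -4). The larger denominator 34 sits under the x-term, so the major axis is horizontal; a² = 34, b² = 25.
c² = a² - b² = 34 - 25 = 9, so c = 3.
Foci lie on the horizontal axis through the center: (h ± c, k).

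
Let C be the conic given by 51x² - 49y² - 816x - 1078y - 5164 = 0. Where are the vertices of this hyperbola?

51(x² - 16x) -49(y² + 22y) = 5164
51(x - 8)² -49(y + 11)² = 5164 + 3264 - 5929 = 2499
Dividing both sides by 2499: (x - 8)²/49 - (y + 11)²/51 = 1
Hyperbola, center (8, -11), transverse axis horizontal; a² = 49, b² = 51.
a = 7. Vertices at (h ± a, k).

(1, -11) and (15, -11)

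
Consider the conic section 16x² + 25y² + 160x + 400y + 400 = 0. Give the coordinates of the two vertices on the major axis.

Group: 16(x² + 10x) + 25(y² + 16y) = -400
Completing the square gives 16(x + 5)² + 25(y + 8)² = -400 + 400 + 1600 = 1600.
Dividing both sides by 1600: (x + 5)²/100 + (y + 8)²/64 = 1
Ellipse, center (-5, -8), major axis horizontal; a² = 100, b² = 64.
a = 10. Vertices at (h ± a, k).

(-15, -8) and (5, -8)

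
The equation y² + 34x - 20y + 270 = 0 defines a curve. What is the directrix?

x = 7/2

Only y is squared. Complete the square in y: (y - 10)² = -34(x + 5).
Vertex (-5, 10); 4p = -34 so p = -17/2. Opens left.
Directrix is the vertical line x = h − p = -5 − (-17/2) = 7/2.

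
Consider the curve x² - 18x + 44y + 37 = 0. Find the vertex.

Only x is squared. Complete the square in x: (x - 9)² = -44(y - 1).
Vertex (9, 1); 4p = -44 so p = -11. Opens down.

(9, 1)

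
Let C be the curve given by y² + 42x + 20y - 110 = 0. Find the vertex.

Only y is squared. Complete the square in y: (y + 10)² = -42(x - 5).
Vertex (5, -10); 4p = -42 so p = -21/2. Opens left.

(5, -10)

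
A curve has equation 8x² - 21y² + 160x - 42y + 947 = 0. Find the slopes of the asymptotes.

2√42/21 and -2√42/21

Group: 8(x² + 20x) -21(y² + 2y) = -947
Completing the square gives 8(x + 10)² -21(y + 1)² = -947 + 800 - 21 = -168.
Divide through by -168 to get (y + 1)²/8 - (x + 10)²/21 = 1.
Hyperbola, center (-10, -1), transverse axis vertical; a² = 8, b² = 21.
For a vertical hyperbola the asymptotes have slope ±a/b.
Here that is ±2√2/√21 = ±2√42/21.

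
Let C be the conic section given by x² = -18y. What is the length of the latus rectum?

18

Vertex (0, 0); 4p = -18 so p = -9/2. Opens down.
Latus rectum length = |4p| = 18.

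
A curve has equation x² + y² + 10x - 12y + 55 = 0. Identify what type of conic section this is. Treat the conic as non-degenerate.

circle

No xy term. Coefficients of x² and y² are A = 1, C = 1.
A = C (same sign) ⇒ circle.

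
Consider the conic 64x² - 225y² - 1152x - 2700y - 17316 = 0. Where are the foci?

(-8, -6) and (26, -6)

Collect terms: 64(x² - 18x) -225(y² + 12y) = 17316
64(x - 9)² -225(y + 6)² = 17316 + 5184 - 8100 = 14400
Dividing both sides by 14400: (x - 9)²/225 - (y + 6)²/64 = 1
Hyperbola, center (9, -6), transverse axis horizontal; a² = 225, b² = 64.
c² = a² + b² = 225 + 64 = 289, so c = 17.
Foci lie on the horizontal axis through the center: (h ± c, k).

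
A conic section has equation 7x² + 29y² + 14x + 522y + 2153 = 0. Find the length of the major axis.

2√29

7(x² + 2x) + 29(y² + 18y) = -2153
Complete the square in x and y: 7(x + 1)² + 29(y + 9)² = -2153 + 7 + 2349 = 203
Dividing both sides by 203: (x + 1)²/29 + (y + 9)²/7 = 1
Ellipse, center (-1, -9), major axis horizontal; a² = 29, b² = 7.
a² = 29 so a = √29; the major axis has length 2a = 2√29.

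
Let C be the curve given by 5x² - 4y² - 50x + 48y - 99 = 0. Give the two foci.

5(x² - 10x) -4(y² - 12y) = 99
Complete the square in x and y: 5(x - 5)² -4(y - 6)² = 99 + 125 - 144 = 80
Divide through by 80 to get (x - 5)²/16 - (y - 6)²/20 = 1.
Hyperbola, center (5, 6), transverse axis horizontal; a² = 16, b² = 20.
c² = a² + b² = 16 + 20 = 36, so c = 6.
Foci lie on the horizontal axis through the center: (h ± c, k).

(-1, 6) and (11, 6)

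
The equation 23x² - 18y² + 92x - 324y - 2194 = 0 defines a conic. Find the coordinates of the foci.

Collect terms: 23(x² + 4x) -18(y² + 18y) = 2194
Complete the square: 23(x + 2)² -18(y + 9)² = 2194 + 92 - 1458 = 828
Divide by 828: (x + 2)²/36 - (y + 9)²/46 = 1
Hyperbola, center (-2, -9), transverse axis horizontal; a² = 36, b² = 46.
c² = a² + b² = 36 + 46 = 82, so c = √82.
Foci lie on the horizontal axis through the center: (h ± c, k).

(-2 - √82, -9) and (-2 + √82, -9)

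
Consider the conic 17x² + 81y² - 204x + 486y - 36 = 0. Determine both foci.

(-2, -3) and (14, -3)

Rearranging, 17(x² - 12x) + 81(y² + 6y) = 36.
17(x - 6)² + 81(y + 3)² = 36 + 612 + 729 = 1377
Divide by 1377: (x - 6)²/81 + (y + 3)²/17 = 1
Ellipse, center (6, -3), major axis horizontal; a² = 81, b² = 17.
c² = a² - b² = 81 - 17 = 64, so c = 8.
Foci lie on the horizontal axis through the center: (h ± c, k).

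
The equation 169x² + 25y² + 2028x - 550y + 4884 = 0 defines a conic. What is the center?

Group the x- and y-terms: 169(x² + 12x) + 25(y² - 22y) = -4884
Complete the square: 169(x + 6)² + 25(y - 11)² = -4884 + 6084 + 3025 = 4225
Dividing both sides by 4225: (x + 6)²/25 + (y - 11)²/169 = 1
Ellipse with center (-6, 11).

(-6, 11)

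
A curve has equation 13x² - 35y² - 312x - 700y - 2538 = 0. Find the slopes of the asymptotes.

Rearranging, 13(x² - 24x) -35(y² + 20y) = 2538.
Complete the square in x and y: 13(x - 12)² -35(y + 10)² = 2538 + 1872 - 3500 = 910
Divide by 910: (x - 12)²/70 - (y + 10)²/26 = 1
Hyperbola, center (12, -10), transverse axis horizontal; a² = 70, b² = 26.
For a horizontal hyperbola the asymptotes have slope ±b/a.
Here that is ±√26/√70 = ±√455/35.

√455/35 and -√455/35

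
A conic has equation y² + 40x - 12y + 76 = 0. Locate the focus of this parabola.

Only y is squared. Complete the square in y: (y - 6)² = -40(x + 1).
Vertex (-1, 6); 4p = -40 so p = -10. Opens left.
Focus is p units from the vertex along the axis: (h + p, k).

(-11, 6)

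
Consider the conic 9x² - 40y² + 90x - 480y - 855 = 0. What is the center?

(-5, -6)

Group the x- and y-terms: 9(x² + 10x) -40(y² + 12y) = 855
Completing the square gives 9(x + 5)² -40(y + 6)² = 855 + 225 - 1440 = -360.
Divide through by -360 to get (y + 6)²/9 - (x + 5)²/40 = 1.
Hyperbola with center (-5, -6).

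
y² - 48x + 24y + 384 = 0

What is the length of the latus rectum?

48

Only y is squared. Complete the square in y: (y + 12)² = 48(x - 5).
Vertex (5, -12); 4p = 48 so p = 12. Opens right.
Latus rectum length = |4p| = 48.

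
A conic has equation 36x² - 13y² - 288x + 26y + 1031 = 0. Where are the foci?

(4, -6) and (4, 8)

36(x² - 8x) -13(y² - 2y) = -1031
Complete the square: 36(x - 4)² -13(y - 1)² = -1031 + 576 - 13 = -468
Divide by -468: (y - 1)²/36 - (x - 4)²/13 = 1
Hyperbola, center (4, 1), transverse axis vertical; a² = 36, b² = 13.
c² = a² + b² = 36 + 13 = 49, so c = 7.
Foci lie on the vertical axis through the center: (h, k ± c).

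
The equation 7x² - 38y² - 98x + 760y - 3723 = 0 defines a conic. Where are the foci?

7(x² - 14x) -38(y² - 20y) = 3723
7(x - 7)² -38(y - 10)² = 3723 + 343 - 3800 = 266
Divide by 266: (x - 7)²/38 - (y - 10)²/7 = 1
Hyperbola, center (7, 10), transverse axis horizontal; a² = 38, b² = 7.
c² = a² + b² = 38 + 7 = 45, so c = 3√5.
Foci lie on the horizontal axis through the center: (h ± c, k).

(7 - 3√5, 10) and (7 + 3√5, 10)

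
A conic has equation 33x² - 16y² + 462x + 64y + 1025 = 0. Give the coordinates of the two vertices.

Rearranging, 33(x² + 14x) -16(y² - 4y) = -1025.
Complete the square: 33(x + 7)² -16(y - 2)² = -1025 + 1617 - 64 = 528
Divide by 528: (x + 7)²/16 - (y - 2)²/33 = 1
Hyperbola, center (-7, 2), transverse axis horizontal; a² = 16, b² = 33.
a = 4. Vertices at (h ± a, k).

(-11, 2) and (-3, 2)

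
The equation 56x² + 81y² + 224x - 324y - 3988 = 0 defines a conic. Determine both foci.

Collect terms: 56(x² + 4x) + 81(y² - 4y) = 3988
Completing the square gives 56(x + 2)² + 81(y - 2)² = 3988 + 224 + 324 = 4536.
Divide by 4536: (x + 2)²/81 + (y - 2)²/56 = 1
Ellipse, center (-2, 2), major axis horizontal; a² = 81, b² = 56.
c² = a² - b² = 81 - 56 = 25, so c = 5.
Foci lie on the horizontal axis through the center: (h ± c, k).

(-7, 2) and (3, 2)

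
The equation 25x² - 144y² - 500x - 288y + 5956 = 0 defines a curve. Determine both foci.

(10, -14) and (10, 12)

25(x² - 20x) -144(y² + 2y) = -5956
Completing the square gives 25(x - 10)² -144(y + 1)² = -5956 + 2500 - 144 = -3600.
Dividing both sides by -3600: (y + 1)²/25 - (x - 10)²/144 = 1
Hyperbola, center (10, -1), transverse axis vertical; a² = 25, b² = 144.
c² = a² + b² = 25 + 144 = 169, so c = 13.
Foci lie on the vertical axis through the center: (h, k ± c).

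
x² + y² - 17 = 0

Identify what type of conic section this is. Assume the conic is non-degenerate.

circle

No xy term. Coefficients of x² and y² are A = 1, C = 1.
A = C (same sign) ⇒ circle.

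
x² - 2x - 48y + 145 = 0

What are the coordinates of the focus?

(1, 15)

Only x is squared. Complete the square in x: (x - 1)² = 48(y - 3).
Vertex (1, 3); 4p = 48 so p = 12. Opens up.
Focus is p units from the vertex along the axis: (h, k + p).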